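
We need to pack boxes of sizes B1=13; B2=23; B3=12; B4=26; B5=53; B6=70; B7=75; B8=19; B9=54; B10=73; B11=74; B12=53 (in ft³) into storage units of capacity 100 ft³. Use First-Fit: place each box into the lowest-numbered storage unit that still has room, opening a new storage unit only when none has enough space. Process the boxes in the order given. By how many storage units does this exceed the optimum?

First-Fit: [13,23,12,26,19] [53] [70] [75] [54] [73] [74] [53] → 8 storage units.
7 boxes exceed 50 ft³ (half the capacity), and no two of those can share a storage unit, so at least 7 storage units are needed.
An optimal packing achieves that bound: [75,23] [74,26] [73,19] [70,13,12] [54] [53] [53] → 7 storage units.
Excess: 8 − 7 = 1.

1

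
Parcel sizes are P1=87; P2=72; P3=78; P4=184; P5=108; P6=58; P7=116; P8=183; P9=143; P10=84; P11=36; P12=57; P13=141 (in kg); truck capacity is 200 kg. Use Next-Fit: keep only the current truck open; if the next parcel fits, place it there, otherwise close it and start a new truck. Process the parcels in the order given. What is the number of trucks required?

truck 1: place P1 (87 kg), 113 kg left
truck 1: place P2 (72 kg), 41 kg left
truck 2: place P3 (78 kg), 122 kg left
truck 3: place P4 (184 kg), 16 kg left
truck 4: place P5 (108 kg), 92 kg left
truck 4: place P6 (58 kg), 34 kg left
truck 5: place P7 (116 kg), 84 kg left
truck 6: place P8 (183 kg), 17 kg left
truck 7: place P9 (143 kg), 57 kg left
truck 8: place P10 (84 kg), 116 kg left
truck 8: place P11 (36 kg), 80 kg left
truck 8: place P12 (57 kg), 23 kg left
truck 9: place P13 (141 kg), 59 kg left
Final trucks: [87,72] [78] [184] [108,58] [116] [183] [143] [84,36,57] [141].

9 trucks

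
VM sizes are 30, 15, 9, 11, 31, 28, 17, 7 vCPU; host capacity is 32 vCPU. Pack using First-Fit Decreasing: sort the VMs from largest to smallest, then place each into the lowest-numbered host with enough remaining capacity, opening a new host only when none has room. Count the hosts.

5

Sorted descending: 31, 30, 28, 17, 15, 11, 9, 7.
host 1: place 31 vCPU, 1 vCPU left
host 2: place 30 vCPU, 2 vCPU left
host 3: place 28 vCPU, 4 vCPU left
host 4: place 17 vCPU, 15 vCPU left
host 4: place 15 vCPU, 0 vCPU left
host 5: place 11 vCPU, 21 vCPU left
host 5: place 9 vCPU, 12 vCPU left
host 5: place 7 vCPU, 5 vCPU left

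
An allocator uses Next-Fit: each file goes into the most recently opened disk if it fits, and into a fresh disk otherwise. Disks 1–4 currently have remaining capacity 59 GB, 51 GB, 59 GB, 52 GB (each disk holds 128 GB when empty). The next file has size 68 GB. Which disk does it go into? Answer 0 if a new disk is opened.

0

Next-Fit only looks at disk 4, which has 52 GB free.
68 GB does not fit, so a new disk is opened.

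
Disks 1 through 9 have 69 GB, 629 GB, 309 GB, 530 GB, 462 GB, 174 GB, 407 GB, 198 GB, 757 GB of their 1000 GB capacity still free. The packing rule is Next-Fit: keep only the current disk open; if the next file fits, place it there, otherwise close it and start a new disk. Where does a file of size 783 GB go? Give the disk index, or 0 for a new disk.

0

Next-Fit only looks at disk 9, which has 757 GB free.
783 GB does not fit, so a new disk is opened.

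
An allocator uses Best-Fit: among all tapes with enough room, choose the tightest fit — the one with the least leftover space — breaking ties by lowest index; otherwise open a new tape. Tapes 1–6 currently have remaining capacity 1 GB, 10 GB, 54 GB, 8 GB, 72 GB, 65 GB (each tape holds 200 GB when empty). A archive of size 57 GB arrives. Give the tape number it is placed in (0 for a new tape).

Tapes with room: tape 5 (72 GB), tape 6 (65 GB).
Tightest fit is tape 6 with 65 GB free.

6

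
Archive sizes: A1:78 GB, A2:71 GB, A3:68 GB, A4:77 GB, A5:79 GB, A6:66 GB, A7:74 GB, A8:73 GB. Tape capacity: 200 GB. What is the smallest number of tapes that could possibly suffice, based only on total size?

Total size = 78 + 71 + 68 + 77 + 79 + 66 + 74 + 73 = 586 GB.
⌈586 / 200⌉ = 3.

3 tapes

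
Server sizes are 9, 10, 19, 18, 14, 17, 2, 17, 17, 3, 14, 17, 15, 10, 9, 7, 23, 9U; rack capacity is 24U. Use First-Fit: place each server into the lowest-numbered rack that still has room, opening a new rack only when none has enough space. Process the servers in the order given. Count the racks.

Put 9U in rack 1; 15U remain.
Put 10U in rack 1; 5U remain.
Put 19U in rack 2; 5U remain.
Put 18U in rack 3; 6U remain.
Put 14U in rack 4; 10U remain.
Put 17U in rack 5; 7U remain.
Put 2U in rack 1; 3U remain.
Put 17U in rack 6; 7U remain.
Put 17U in rack 7; 7U remain.
Put 3U in rack 1; 0U remain.
Put 14U in rack 8; 10U remain.
Put 17U in rack 9; 7U remain.
Put 15U in rack 10; 9U remain.
Put 10U in rack 4; 0U remain.
Put 9U in rack 8; 1U remain.
Put 7U in rack 5; 0U remain.
Put 23U in rack 11; 1U remain.
Put 9U in rack 10; 0U remain.

11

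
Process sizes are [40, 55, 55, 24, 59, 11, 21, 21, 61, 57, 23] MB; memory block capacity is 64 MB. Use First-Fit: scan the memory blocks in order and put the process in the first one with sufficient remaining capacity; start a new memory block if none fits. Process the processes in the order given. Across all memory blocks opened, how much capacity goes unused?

85

Put 40 MB in memory block 1; 24 MB remain.
Put 55 MB in memory block 2; 9 MB remain.
Put 55 MB in memory block 3; 9 MB remain.
Put 24 MB in memory block 1; 0 MB remain.
Put 59 MB in memory block 4; 5 MB remain.
Put 11 MB in memory block 5; 53 MB remain.
Put 21 MB in memory block 5; 32 MB remain.
Put 21 MB in memory block 5; 11 MB remain.
Put 61 MB in memory block 6; 3 MB remain.
Put 57 MB in memory block 7; 7 MB remain.
Put 23 MB in memory block 8; 41 MB remain.
8 memory blocks × 64 MB = 512 MB; used 427 MB; unused 85 MB.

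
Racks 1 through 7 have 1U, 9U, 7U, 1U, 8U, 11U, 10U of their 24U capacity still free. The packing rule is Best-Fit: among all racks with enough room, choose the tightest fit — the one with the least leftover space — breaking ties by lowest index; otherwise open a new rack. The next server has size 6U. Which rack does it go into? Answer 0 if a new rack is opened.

Racks with room: rack 2 (9U), rack 3 (7U), rack 5 (8U), rack 6 (11U), rack 7 (10U).
Tightest fit is rack 3 with 7U free.

3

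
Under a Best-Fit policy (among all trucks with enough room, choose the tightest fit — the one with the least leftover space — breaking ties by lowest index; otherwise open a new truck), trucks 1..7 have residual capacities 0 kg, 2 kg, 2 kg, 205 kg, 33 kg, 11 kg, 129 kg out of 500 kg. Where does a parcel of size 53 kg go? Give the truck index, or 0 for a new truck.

Trucks with room: truck 4 (205 kg), truck 7 (129 kg).
Tightest fit is truck 7 with 129 kg free.

7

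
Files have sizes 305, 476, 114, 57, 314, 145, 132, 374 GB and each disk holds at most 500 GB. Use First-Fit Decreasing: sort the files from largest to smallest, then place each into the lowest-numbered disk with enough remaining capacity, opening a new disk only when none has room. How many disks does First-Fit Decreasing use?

Sorted descending: 476, 374, 314, 305, 145, 132, 114, 57.
disk 1: place 476 GB, 24 GB left
disk 2: place 374 GB, 126 GB left
disk 3: place 314 GB, 186 GB left
disk 4: place 305 GB, 195 GB left
disk 3: place 145 GB, 41 GB left
disk 4: place 132 GB, 63 GB left
disk 2: place 114 GB, 12 GB left
disk 4: place 57 GB, 6 GB left
Final disks: [476] [374,114] [314,145] [305,132,57].

4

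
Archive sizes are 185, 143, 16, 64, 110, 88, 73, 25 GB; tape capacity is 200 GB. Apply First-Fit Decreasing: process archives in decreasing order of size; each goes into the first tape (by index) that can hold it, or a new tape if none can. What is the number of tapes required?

Sorted descending: 185, 143, 110, 88, 73, 64, 25, 16.
Put 185 GB in tape 1; 15 GB remain.
Put 143 GB in tape 2; 57 GB remain.
Put 110 GB in tape 3; 90 GB remain.
Put 88 GB in tape 3; 2 GB remain.
Put 73 GB in tape 4; 127 GB remain.
Put 64 GB in tape 4; 63 GB remain.
Put 25 GB in tape 2; 32 GB remain.
Put 16 GB in tape 2; 16 GB remain.

4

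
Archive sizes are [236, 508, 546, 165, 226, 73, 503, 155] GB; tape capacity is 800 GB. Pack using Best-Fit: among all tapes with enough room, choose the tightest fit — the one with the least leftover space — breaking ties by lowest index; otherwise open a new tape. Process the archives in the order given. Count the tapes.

Put 236 GB in tape 1; 564 GB remain.
Put 508 GB in tape 1; 56 GB remain.
Put 546 GB in tape 2; 254 GB remain.
Put 165 GB in tape 2; 89 GB remain.
Put 226 GB in tape 3; 574 GB remain.
Put 73 GB in tape 2; 16 GB remain.
Put 503 GB in tape 3; 71 GB remain.
Put 155 GB in tape 4; 645 GB remain.
Final tapes: [236,508] [546,165,73] [226,503] [155].

4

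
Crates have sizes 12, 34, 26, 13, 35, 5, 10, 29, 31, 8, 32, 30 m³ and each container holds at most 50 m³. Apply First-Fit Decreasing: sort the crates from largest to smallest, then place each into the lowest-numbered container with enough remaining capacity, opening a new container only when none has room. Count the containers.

7

Sorted descending: 35, 34, 32, 31, 30, 29, 26, 13, 12, 10, 8, 5.
container 1: place 35 m³, 15 m³ left
container 2: place 34 m³, 16 m³ left
container 3: place 32 m³, 18 m³ left
container 4: place 31 m³, 19 m³ left
container 5: place 30 m³, 20 m³ left
container 6: place 29 m³, 21 m³ left
container 7: place 26 m³, 24 m³ left
container 1: place 13 m³, 2 m³ left
container 2: place 12 m³, 4 m³ left
container 3: place 10 m³, 8 m³ left
container 3: place 8 m³, 0 m³ left
container 4: place 5 m³, 14 m³ left
Final containers: [35,13] [34,12] [32,10,8] [31,5] [30] [29] [26].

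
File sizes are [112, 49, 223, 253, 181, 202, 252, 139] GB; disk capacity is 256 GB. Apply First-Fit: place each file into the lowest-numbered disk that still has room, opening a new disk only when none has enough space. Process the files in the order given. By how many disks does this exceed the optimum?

First-Fit: [112,49] [223] [253] [181] [202] [252] [139] → 7 disks.
Total size 1411 GB; any packing needs at least ⌈1411/256⌉ = 6 disks.
An optimal packing achieves that bound: [253] [252] [223] [202,49] [181] [139,112] → 6 disks.
Excess: 7 − 6 = 1.

1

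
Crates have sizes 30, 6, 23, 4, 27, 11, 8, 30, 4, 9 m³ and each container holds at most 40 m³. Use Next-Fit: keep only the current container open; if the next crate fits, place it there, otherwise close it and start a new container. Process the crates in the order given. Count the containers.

Put 30 m³ in container 1; 10 m³ remain.
Put 6 m³ in container 1; 4 m³ remain.
Put 23 m³ in container 2; 17 m³ remain.
Put 4 m³ in container 2; 13 m³ remain.
Put 27 m³ in container 3; 13 m³ remain.
Put 11 m³ in container 3; 2 m³ remain.
Put 8 m³ in container 4; 32 m³ remain.
Put 30 m³ in container 4; 2 m³ remain.
Put 4 m³ in container 5; 36 m³ remain.
Put 9 m³ in container 5; 27 m³ remain.
Final containers: [30,6] [23,4] [27,11] [8,30] [4,9].

5 containers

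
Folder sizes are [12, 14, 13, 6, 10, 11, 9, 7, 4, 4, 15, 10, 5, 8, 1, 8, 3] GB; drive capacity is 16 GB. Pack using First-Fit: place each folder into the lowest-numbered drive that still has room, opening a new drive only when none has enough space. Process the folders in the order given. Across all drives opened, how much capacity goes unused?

4

Put 12 GB in drive 1; 4 GB remain.
Put 14 GB in drive 2; 2 GB remain.
Put 13 GB in drive 3; 3 GB remain.
Put 6 GB in drive 4; 10 GB remain.
Put 10 GB in drive 4; 0 GB remain.
Put 11 GB in drive 5; 5 GB remain.
Put 9 GB in drive 6; 7 GB remain.
Put 7 GB in drive 6; 0 GB remain.
Put 4 GB in drive 1; 0 GB remain.
Put 4 GB in drive 5; 1 GB remain.
Put 15 GB in drive 7; 1 GB remain.
Put 10 GB in drive 8; 6 GB remain.
Put 5 GB in drive 8; 1 GB remain.
Put 8 GB in drive 9; 8 GB remain.
Put 1 GB in drive 2; 1 GB remain.
Put 8 GB in drive 9; 0 GB remain.
Put 3 GB in drive 3; 0 GB remain.
9 drives × 16 GB = 144 GB; used 140 GB; unused 4 GB.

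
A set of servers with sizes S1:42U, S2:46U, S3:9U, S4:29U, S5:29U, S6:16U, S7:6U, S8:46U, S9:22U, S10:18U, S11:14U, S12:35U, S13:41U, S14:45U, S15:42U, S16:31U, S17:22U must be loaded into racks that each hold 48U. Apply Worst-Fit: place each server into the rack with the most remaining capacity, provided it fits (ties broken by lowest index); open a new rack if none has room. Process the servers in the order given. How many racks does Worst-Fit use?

Put S1 (42U) in rack 1; 6U remain.
Put S2 (46U) in rack 2; 2U remain.
Put S3 (9U) in rack 3; 39U remain.
Put S4 (29U) in rack 3; 10U remain.
Put S5 (29U) in rack 4; 19U remain.
Put S6 (16U) in rack 4; 3U remain.
Put S7 (6U) in rack 3; 4U remain.
Put S8 (46U) in rack 5; 2U remain.
Put S9 (22U) in rack 6; 26U remain.
Put S10 (18U) in rack 6; 8U remain.
Put S11 (14U) in rack 7; 34U remain.
Put S12 (35U) in rack 8; 13U remain.
Put S13 (41U) in rack 9; 7U remain.
Put S14 (45U) in rack 10; 3U remain.
Put S15 (42U) in rack 11; 6U remain.
Put S16 (31U) in rack 7; 3U remain.
Put S17 (22U) in rack 12; 26U remain.

12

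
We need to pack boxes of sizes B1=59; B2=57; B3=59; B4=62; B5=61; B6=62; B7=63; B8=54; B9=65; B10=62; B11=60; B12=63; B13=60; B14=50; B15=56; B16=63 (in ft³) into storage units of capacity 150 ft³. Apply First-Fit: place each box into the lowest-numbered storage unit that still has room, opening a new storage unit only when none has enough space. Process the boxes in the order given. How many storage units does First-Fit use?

8

B1 (59 ft³) → storage unit 1 (remaining 91 ft³)
B2 (57 ft³) → storage unit 1 (remaining 34 ft³)
B3 (59 ft³) → storage unit 2 (remaining 91 ft³)
B4 (62 ft³) → storage unit 2 (remaining 29 ft³)
B5 (61 ft³) → storage unit 3 (remaining 89 ft³)
B6 (62 ft³) → storage unit 3 (remaining 27 ft³)
B7 (63 ft³) → storage unit 4 (remaining 87 ft³)
B8 (54 ft³) → storage unit 4 (remaining 33 ft³)
B9 (65 ft³) → storage unit 5 (remaining 85 ft³)
B10 (62 ft³) → storage unit 5 (remaining 23 ft³)
B11 (60 ft³) → storage unit 6 (remaining 90 ft³)
B12 (63 ft³) → storage unit 6 (remaining 27 ft³)
B13 (60 ft³) → storage unit 7 (remaining 90 ft³)
B14 (50 ft³) → storage unit 7 (remaining 40 ft³)
B15 (56 ft³) → storage unit 8 (remaining 94 ft³)
B16 (63 ft³) → storage unit 8 (remaining 31 ft³)
Final storage units: [59,57] [59,62] [61,62] [63,54] [65,62] [60,63] [60,50] [56,63].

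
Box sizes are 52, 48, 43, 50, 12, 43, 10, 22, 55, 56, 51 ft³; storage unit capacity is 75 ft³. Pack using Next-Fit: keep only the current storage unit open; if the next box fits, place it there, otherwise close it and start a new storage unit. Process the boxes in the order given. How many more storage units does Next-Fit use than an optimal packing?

0

Next-Fit: [52] [48] [43] [50,12] [43,10,22] [55] [56] [51] → 8 storage units.
8 boxes exceed 37.5 ft³ (half the capacity), and no two of those can share a storage unit, so at least 8 storage units are needed.
So 8 is already optimal.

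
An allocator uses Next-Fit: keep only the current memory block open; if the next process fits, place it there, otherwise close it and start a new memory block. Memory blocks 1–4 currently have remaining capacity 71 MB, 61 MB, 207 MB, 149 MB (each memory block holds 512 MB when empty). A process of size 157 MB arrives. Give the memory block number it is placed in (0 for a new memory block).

0

Next-Fit only looks at memory block 4, which has 149 MB free.
157 MB does not fit, so a new memory block is opened.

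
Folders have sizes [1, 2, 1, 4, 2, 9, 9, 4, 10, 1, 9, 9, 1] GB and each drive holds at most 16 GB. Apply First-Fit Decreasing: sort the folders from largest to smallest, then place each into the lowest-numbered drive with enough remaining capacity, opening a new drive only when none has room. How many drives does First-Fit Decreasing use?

5

Sorted descending: 10, 9, 9, 9, 9, 4, 4, 2, 2, 1, 1, 1, 1.
drive 1: place 10 GB, 6 GB left
drive 2: place 9 GB, 7 GB left
drive 3: place 9 GB, 7 GB left
drive 4: place 9 GB, 7 GB left
drive 5: place 9 GB, 7 GB left
drive 1: place 4 GB, 2 GB left
drive 2: place 4 GB, 3 GB left
drive 1: place 2 GB, 0 GB left
drive 2: place 2 GB, 1 GB left
drive 2: place 1 GB, 0 GB left
drive 3: place 1 GB, 6 GB left
drive 3: place 1 GB, 5 GB left
drive 3: place 1 GB, 4 GB left
Final drives: [10,4,2] [9,4,2,1] [9,1,1,1] [9] [9].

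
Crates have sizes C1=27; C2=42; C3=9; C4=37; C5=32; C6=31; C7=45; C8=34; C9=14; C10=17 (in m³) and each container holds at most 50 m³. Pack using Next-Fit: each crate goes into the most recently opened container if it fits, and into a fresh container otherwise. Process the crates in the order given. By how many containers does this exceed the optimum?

1

Next-Fit: [27] [42] [9,37] [32] [31] [45] [34,14] [17] → 8 containers.
7 crates exceed 25 m³ (half the capacity), and no two of those can share a container, so at least 7 containers are needed.
An optimal packing achieves that bound: [45] [42] [37,9] [34,14] [32,17] [31] [27] → 7 containers.
Excess: 8 − 7 = 1.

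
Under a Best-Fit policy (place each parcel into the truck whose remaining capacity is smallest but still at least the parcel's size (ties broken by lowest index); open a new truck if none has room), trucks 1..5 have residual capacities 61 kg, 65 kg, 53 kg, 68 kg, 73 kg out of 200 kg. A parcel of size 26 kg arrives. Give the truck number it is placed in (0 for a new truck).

3

Trucks with room: truck 1 (61 kg), truck 2 (65 kg), truck 3 (53 kg), truck 4 (68 kg), truck 5 (73 kg).
Tightest fit is truck 3 with 53 kg free.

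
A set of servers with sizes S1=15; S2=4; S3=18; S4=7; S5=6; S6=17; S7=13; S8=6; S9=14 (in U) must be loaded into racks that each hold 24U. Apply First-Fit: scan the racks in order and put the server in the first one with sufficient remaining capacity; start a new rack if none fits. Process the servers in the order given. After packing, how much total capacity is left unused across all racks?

S1 (15U) → rack 1 (remaining 9U)
S2 (4U) → rack 1 (remaining 5U)
S3 (18U) → rack 2 (remaining 6U)
S4 (7U) → rack 3 (remaining 17U)
S5 (6U) → rack 2 (remaining 0U)
S6 (17U) → rack 3 (remaining 0U)
S7 (13U) → rack 4 (remaining 11U)
S8 (6U) → rack 4 (remaining 5U)
S9 (14U) → rack 5 (remaining 10U)
5 racks × 24U = 120U; used 100U; unused 20U.

20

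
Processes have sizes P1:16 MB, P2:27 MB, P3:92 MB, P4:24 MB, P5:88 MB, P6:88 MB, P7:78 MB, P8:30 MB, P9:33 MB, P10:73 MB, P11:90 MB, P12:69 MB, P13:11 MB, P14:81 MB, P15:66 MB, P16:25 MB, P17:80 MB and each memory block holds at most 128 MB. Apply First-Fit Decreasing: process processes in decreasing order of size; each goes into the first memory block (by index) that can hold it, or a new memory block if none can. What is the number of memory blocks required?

10 memory blocks

Sorted descending: 92, 90, 88, 88, 81, 80, 78, 73, 69, 66, 33, 30, 27, 25, 24, 16, 11.
92 MB → memory block 1 (remaining 36 MB)
90 MB → memory block 2 (remaining 38 MB)
88 MB → memory block 3 (remaining 40 MB)
88 MB → memory block 4 (remaining 40 MB)
81 MB → memory block 5 (remaining 47 MB)
80 MB → memory block 6 (remaining 48 MB)
78 MB → memory block 7 (remaining 50 MB)
73 MB → memory block 8 (remaining 55 MB)
69 MB → memory block 9 (remaining 59 MB)
66 MB → memory block 10 (remaining 62 MB)
33 MB → memory block 1 (remaining 3 MB)
30 MB → memory block 2 (remaining 8 MB)
27 MB → memory block 3 (remaining 13 MB)
25 MB → memory block 4 (remaining 15 MB)
24 MB → memory block 5 (remaining 23 MB)
16 MB → memory block 5 (remaining 7 MB)
11 MB → memory block 3 (remaining 2 MB)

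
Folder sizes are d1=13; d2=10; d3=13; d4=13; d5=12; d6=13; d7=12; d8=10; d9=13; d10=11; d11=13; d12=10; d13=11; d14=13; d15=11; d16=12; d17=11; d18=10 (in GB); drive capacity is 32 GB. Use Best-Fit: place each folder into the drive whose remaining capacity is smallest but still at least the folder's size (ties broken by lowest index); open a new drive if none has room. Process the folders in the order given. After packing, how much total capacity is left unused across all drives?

d1 (13 GB) → drive 1 (remaining 19 GB)
d2 (10 GB) → drive 1 (remaining 9 GB)
d3 (13 GB) → drive 2 (remaining 19 GB)
d4 (13 GB) → drive 2 (remaining 6 GB)
d5 (12 GB) → drive 3 (remaining 20 GB)
d6 (13 GB) → drive 3 (remaining 7 GB)
d7 (12 GB) → drive 4 (remaining 20 GB)
d8 (10 GB) → drive 4 (remaining 10 GB)
d9 (13 GB) → drive 5 (remaining 19 GB)
d10 (11 GB) → drive 5 (remaining 8 GB)
d11 (13 GB) → drive 6 (remaining 19 GB)
d12 (10 GB) → drive 4 (remaining 0 GB)
d13 (11 GB) → drive 6 (remaining 8 GB)
d14 (13 GB) → drive 7 (remaining 19 GB)
d15 (11 GB) → drive 7 (remaining 8 GB)
d16 (12 GB) → drive 8 (remaining 20 GB)
d17 (11 GB) → drive 8 (remaining 9 GB)
d18 (10 GB) → drive 9 (remaining 22 GB)
9 drives × 32 GB = 288 GB; used 211 GB; unused 77 GB.

77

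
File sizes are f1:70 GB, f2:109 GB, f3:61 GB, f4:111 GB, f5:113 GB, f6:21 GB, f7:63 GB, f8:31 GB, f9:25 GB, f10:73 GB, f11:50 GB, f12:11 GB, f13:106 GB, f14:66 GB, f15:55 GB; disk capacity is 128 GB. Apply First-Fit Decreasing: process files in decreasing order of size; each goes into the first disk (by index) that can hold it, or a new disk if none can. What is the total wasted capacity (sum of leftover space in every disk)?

Sorted descending: 113, 111, 109, 106, 73, 70, 66, 63, 61, 55, 50, 31, 25, 21, 11.
113 GB → disk 1 (remaining 15 GB)
111 GB → disk 2 (remaining 17 GB)
109 GB → disk 3 (remaining 19 GB)
106 GB → disk 4 (remaining 22 GB)
73 GB → disk 5 (remaining 55 GB)
70 GB → disk 6 (remaining 58 GB)
66 GB → disk 7 (remaining 62 GB)
63 GB → disk 8 (remaining 65 GB)
61 GB → disk 7 (remaining 1 GB)
55 GB → disk 5 (remaining 0 GB)
50 GB → disk 6 (remaining 8 GB)
31 GB → disk 8 (remaining 34 GB)
25 GB → disk 8 (remaining 9 GB)
21 GB → disk 4 (remaining 1 GB)
11 GB → disk 1 (remaining 4 GB)
8 disks × 128 GB = 1024 GB; used 965 GB; unused 59 GB.

59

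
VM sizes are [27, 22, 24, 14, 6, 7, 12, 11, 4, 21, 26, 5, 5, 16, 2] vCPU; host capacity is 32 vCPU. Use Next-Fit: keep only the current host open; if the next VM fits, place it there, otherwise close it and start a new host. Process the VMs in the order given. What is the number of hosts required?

Put 27 vCPU in host 1; 5 vCPU remain.
Put 22 vCPU in host 2; 10 vCPU remain.
Put 24 vCPU in host 3; 8 vCPU remain.
Put 14 vCPU in host 4; 18 vCPU remain.
Put 6 vCPU in host 4; 12 vCPU remain.
Put 7 vCPU in host 4; 5 vCPU remain.
Put 12 vCPU in host 5; 20 vCPU remain.
Put 11 vCPU in host 5; 9 vCPU remain.
Put 4 vCPU in host 5; 5 vCPU remain.
Put 21 vCPU in host 6; 11 vCPU remain.
Put 26 vCPU in host 7; 6 vCPU remain.
Put 5 vCPU in host 7; 1 vCPU remain.
Put 5 vCPU in host 8; 27 vCPU remain.
Put 16 vCPU in host 8; 11 vCPU remain.
Put 2 vCPU in host 8; 9 vCPU remain.

8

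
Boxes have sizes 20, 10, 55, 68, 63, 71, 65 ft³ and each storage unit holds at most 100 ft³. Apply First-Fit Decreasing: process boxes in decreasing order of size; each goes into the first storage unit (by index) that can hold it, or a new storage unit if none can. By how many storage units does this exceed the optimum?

0

First-Fit Decreasing: [71,20] [68,10] [65] [63] [55] → 5 storage units.
5 boxes exceed 50 ft³ (half the capacity), and no two of those can share a storage unit, so at least 5 storage units are needed.
So 5 is already optimal.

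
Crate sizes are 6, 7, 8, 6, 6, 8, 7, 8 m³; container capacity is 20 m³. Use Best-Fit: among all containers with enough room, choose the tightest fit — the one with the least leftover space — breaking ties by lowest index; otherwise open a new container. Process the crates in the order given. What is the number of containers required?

4 containers

Put 6 m³ in container 1; 14 m³ remain.
Put 7 m³ in container 1; 7 m³ remain.
Put 8 m³ in container 2; 12 m³ remain.
Put 6 m³ in container 1; 1 m³ remain.
Put 6 m³ in container 2; 6 m³ remain.
Put 8 m³ in container 3; 12 m³ remain.
Put 7 m³ in container 3; 5 m³ remain.
Put 8 m³ in container 4; 12 m³ remain.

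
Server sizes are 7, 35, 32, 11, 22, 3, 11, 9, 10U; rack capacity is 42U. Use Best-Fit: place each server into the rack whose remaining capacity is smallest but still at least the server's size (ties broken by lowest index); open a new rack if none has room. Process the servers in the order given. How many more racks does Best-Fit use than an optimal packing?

0

Best-Fit: [7,35] [32,9] [11,22,3] [11,10] → 4 racks.
Total size 140U; any packing needs at least ⌈140/42⌉ = 4 racks.
So 4 is already optimal.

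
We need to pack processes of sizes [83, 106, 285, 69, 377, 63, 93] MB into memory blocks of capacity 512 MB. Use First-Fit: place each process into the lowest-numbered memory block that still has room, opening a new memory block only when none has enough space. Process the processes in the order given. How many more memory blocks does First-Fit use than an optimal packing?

0

First-Fit: [83,106,285] [69,377,63] [93] → 3 memory blocks.
Total size 1076 MB; any packing needs at least ⌈1076/512⌉ = 3 memory blocks.
So 3 is already optimal.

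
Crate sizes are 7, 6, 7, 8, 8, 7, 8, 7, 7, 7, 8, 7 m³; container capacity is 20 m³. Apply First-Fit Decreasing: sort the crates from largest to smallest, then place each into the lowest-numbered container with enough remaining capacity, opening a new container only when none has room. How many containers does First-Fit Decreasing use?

6

Sorted descending: 8, 8, 8, 8, 7, 7, 7, 7, 7, 7, 7, 6.
8 m³ → container 1 (remaining 12 m³)
8 m³ → container 1 (remaining 4 m³)
8 m³ → container 2 (remaining 12 m³)
8 m³ → container 2 (remaining 4 m³)
7 m³ → container 3 (remaining 13 m³)
7 m³ → container 3 (remaining 6 m³)
7 m³ → container 4 (remaining 13 m³)
7 m³ → container 4 (remaining 6 m³)
7 m³ → container 5 (remaining 13 m³)
7 m³ → container 5 (remaining 6 m³)
7 m³ → container 6 (remaining 13 m³)
6 m³ → container 3 (remaining 0 m³)
Final containers: [8,8] [8,8] [7,7,6] [7,7] [7,7] [7].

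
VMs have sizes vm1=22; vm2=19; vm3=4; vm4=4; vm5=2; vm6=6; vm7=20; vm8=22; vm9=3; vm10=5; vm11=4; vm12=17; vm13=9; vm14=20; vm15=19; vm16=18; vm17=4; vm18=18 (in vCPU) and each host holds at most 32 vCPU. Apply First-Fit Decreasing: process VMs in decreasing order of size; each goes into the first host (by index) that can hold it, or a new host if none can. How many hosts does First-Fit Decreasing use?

Sorted descending: 22, 22, 20, 20, 19, 19, 18, 18, 17, 9, 6, 5, 4, 4, 4, 4, 3, 2.
22 vCPU → host 1 (remaining 10 vCPU)
22 vCPU → host 2 (remaining 10 vCPU)
20 vCPU → host 3 (remaining 12 vCPU)
20 vCPU → host 4 (remaining 12 vCPU)
19 vCPU → host 5 (remaining 13 vCPU)
19 vCPU → host 6 (remaining 13 vCPU)
18 vCPU → host 7 (remaining 14 vCPU)
18 vCPU → host 8 (remaining 14 vCPU)
17 vCPU → host 9 (remaining 15 vCPU)
9 vCPU → host 1 (remaining 1 vCPU)
6 vCPU → host 2 (remaining 4 vCPU)
5 vCPU → host 3 (remaining 7 vCPU)
4 vCPU → host 2 (remaining 0 vCPU)
4 vCPU → host 3 (remaining 3 vCPU)
4 vCPU → host 4 (remaining 8 vCPU)
4 vCPU → host 4 (remaining 4 vCPU)
3 vCPU → host 3 (remaining 0 vCPU)
2 vCPU → host 4 (remaining 2 vCPU)

9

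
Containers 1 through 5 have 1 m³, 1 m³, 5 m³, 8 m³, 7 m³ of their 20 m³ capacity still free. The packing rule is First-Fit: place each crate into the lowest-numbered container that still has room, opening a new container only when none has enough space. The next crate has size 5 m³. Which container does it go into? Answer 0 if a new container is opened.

Containers with room: container 3 (5 m³), container 4 (8 m³), container 5 (7 m³).
The first with room is container 3.

3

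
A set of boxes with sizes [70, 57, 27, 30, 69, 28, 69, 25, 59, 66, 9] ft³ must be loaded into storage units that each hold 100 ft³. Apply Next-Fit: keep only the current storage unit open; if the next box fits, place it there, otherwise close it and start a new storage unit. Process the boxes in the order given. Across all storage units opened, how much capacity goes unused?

91

Put 70 ft³ in storage unit 1; 30 ft³ remain.
Put 57 ft³ in storage unit 2; 43 ft³ remain.
Put 27 ft³ in storage unit 2; 16 ft³ remain.
Put 30 ft³ in storage unit 3; 70 ft³ remain.
Put 69 ft³ in storage unit 3; 1 ft³ remain.
Put 28 ft³ in storage unit 4; 72 ft³ remain.
Put 69 ft³ in storage unit 4; 3 ft³ remain.
Put 25 ft³ in storage unit 5; 75 ft³ remain.
Put 59 ft³ in storage unit 5; 16 ft³ remain.
Put 66 ft³ in storage unit 6; 34 ft³ remain.
Put 9 ft³ in storage unit 6; 25 ft³ remain.
6 storage units × 100 ft³ = 600 ft³; used 509 ft³; unused 91 ft³.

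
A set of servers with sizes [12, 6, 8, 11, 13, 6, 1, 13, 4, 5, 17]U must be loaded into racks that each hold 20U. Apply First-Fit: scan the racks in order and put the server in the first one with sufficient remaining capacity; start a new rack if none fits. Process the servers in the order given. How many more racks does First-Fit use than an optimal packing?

1

First-Fit: [12,6,1] [8,11] [13,6] [13,4] [5] [17] → 6 racks.
Total size 96U; any packing needs at least ⌈96/20⌉ = 5 racks.
An optimal packing achieves that bound: [17,1] [13,6] [13,6] [12,8] [11,5,4] → 5 racks.
Excess: 6 − 5 = 1.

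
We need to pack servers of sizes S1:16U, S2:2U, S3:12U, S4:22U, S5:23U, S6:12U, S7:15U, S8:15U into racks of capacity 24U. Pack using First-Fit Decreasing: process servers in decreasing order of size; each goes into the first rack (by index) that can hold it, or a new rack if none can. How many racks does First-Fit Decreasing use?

6

Sorted descending: 23, 22, 16, 15, 15, 12, 12, 2.
rack 1: place 23U, 1U left
rack 2: place 22U, 2U left
rack 3: place 16U, 8U left
rack 4: place 15U, 9U left
rack 5: place 15U, 9U left
rack 6: place 12U, 12U left
rack 6: place 12U, 0U left
rack 2: place 2U, 0U left
Final racks: [23] [22,2] [16] [15] [15] [12,12].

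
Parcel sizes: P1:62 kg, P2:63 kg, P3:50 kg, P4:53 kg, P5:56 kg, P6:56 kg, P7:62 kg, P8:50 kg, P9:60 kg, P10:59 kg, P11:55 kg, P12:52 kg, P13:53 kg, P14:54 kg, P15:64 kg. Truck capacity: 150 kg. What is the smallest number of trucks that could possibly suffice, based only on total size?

6 trucks

Total size = 62 + 63 + 50 + 53 + 56 + 56 + 62 + 50 + 60 + 59 + 55 + 52 + 53 + 54 + 64 = 849 kg.
⌈849 / 150⌉ = 6.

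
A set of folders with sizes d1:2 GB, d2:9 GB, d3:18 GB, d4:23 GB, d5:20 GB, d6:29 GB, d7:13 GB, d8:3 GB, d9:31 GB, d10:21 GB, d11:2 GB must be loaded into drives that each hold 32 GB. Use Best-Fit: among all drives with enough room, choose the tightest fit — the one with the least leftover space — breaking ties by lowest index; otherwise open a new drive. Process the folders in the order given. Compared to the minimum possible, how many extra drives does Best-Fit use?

1

Best-Fit: [2,9,18,3] [23] [20] [29,2] [13] [31] [21] → 7 drives.
Total size 171 GB; any packing needs at least ⌈171/32⌉ = 6 drives.
An optimal packing achieves that bound: [31] [29,3] [23,9] [21,2,2] [20] [18,13] → 6 drives.
Excess: 7 − 6 = 1.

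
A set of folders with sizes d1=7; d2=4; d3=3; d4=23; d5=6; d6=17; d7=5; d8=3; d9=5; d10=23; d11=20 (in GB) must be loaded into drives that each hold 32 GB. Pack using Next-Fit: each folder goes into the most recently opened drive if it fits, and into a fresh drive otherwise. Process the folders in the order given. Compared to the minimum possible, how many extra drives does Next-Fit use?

Next-Fit: [7,4,3] [23,6] [17,5,3,5] [23] [20] → 5 drives.
Total size 116 GB; any packing needs at least ⌈116/32⌉ = 4 drives.
An optimal packing achieves that bound: [23,7] [23,6,3] [20,5,5] [17,4,3] → 4 drives.
Excess: 5 − 4 = 1.

1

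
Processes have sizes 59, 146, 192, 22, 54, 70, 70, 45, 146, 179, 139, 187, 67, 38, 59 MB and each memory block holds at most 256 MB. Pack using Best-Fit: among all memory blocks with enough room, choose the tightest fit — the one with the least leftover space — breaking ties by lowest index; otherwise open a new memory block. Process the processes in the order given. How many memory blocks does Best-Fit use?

59 MB → memory block 1 (remaining 197 MB)
146 MB → memory block 1 (remaining 51 MB)
192 MB → memory block 2 (remaining 64 MB)
22 MB → memory block 1 (remaining 29 MB)
54 MB → memory block 2 (remaining 10 MB)
70 MB → memory block 3 (remaining 186 MB)
70 MB → memory block 3 (remaining 116 MB)
45 MB → memory block 3 (remaining 71 MB)
146 MB → memory block 4 (remaining 110 MB)
179 MB → memory block 5 (remaining 77 MB)
139 MB → memory block 6 (remaining 117 MB)
187 MB → memory block 7 (remaining 69 MB)
67 MB → memory block 7 (remaining 2 MB)
38 MB → memory block 3 (remaining 33 MB)
59 MB → memory block 5 (remaining 18 MB)
Final memory blocks: [59,146,22] [192,54] [70,70,45,38] [146] [179,59] [139] [187,67].

7 memory blocks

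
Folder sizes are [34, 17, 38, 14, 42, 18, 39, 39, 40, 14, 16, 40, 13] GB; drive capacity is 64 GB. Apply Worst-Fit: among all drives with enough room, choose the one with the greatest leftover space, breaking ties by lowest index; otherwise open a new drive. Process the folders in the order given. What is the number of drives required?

Put 34 GB in drive 1; 30 GB remain.
Put 17 GB in drive 1; 13 GB remain.
Put 38 GB in drive 2; 26 GB remain.
Put 14 GB in drive 2; 12 GB remain.
Put 42 GB in drive 3; 22 GB remain.
Put 18 GB in drive 3; 4 GB remain.
Put 39 GB in drive 4; 25 GB remain.
Put 39 GB in drive 5; 25 GB remain.
Put 40 GB in drive 6; 24 GB remain.
Put 14 GB in drive 4; 11 GB remain.
Put 16 GB in drive 5; 9 GB remain.
Put 40 GB in drive 7; 24 GB remain.
Put 13 GB in drive 6; 11 GB remain.

7 drives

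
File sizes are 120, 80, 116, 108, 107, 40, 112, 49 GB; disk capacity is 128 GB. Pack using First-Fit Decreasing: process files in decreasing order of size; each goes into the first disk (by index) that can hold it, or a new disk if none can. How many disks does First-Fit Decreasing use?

7

Sorted descending: 120, 116, 112, 108, 107, 80, 49, 40.
Put 120 GB in disk 1; 8 GB remain.
Put 116 GB in disk 2; 12 GB remain.
Put 112 GB in disk 3; 16 GB remain.
Put 108 GB in disk 4; 20 GB remain.
Put 107 GB in disk 5; 21 GB remain.
Put 80 GB in disk 6; 48 GB remain.
Put 49 GB in disk 7; 79 GB remain.
Put 40 GB in disk 6; 8 GB remain.
Final disks: [120] [116] [112] [108] [107] [80,40] [49].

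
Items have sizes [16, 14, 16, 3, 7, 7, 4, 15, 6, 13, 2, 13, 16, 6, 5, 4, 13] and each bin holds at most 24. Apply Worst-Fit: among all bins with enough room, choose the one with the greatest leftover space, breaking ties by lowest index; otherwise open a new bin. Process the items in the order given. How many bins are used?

8 bins

16 → bin 1 (remaining 8)
14 → bin 2 (remaining 10)
16 → bin 3 (remaining 8)
3 → bin 2 (remaining 7)
7 → bin 1 (remaining 1)
7 → bin 3 (remaining 1)
4 → bin 2 (remaining 3)
15 → bin 4 (remaining 9)
6 → bin 4 (remaining 3)
13 → bin 5 (remaining 11)
2 → bin 5 (remaining 9)
13 → bin 6 (remaining 11)
16 → bin 7 (remaining 8)
6 → bin 6 (remaining 5)
5 → bin 5 (remaining 4)
4 → bin 7 (remaining 4)
13 → bin 8 (remaining 11)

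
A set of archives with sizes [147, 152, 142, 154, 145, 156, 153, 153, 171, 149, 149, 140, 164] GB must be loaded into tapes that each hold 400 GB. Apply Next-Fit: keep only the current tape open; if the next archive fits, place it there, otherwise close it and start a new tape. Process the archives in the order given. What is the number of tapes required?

Put 147 GB in tape 1; 253 GB remain.
Put 152 GB in tape 1; 101 GB remain.
Put 142 GB in tape 2; 258 GB remain.
Put 154 GB in tape 2; 104 GB remain.
Put 145 GB in tape 3; 255 GB remain.
Put 156 GB in tape 3; 99 GB remain.
Put 153 GB in tape 4; 247 GB remain.
Put 153 GB in tape 4; 94 GB remain.
Put 171 GB in tape 5; 229 GB remain.
Put 149 GB in tape 5; 80 GB remain.
Put 149 GB in tape 6; 251 GB remain.
Put 140 GB in tape 6; 111 GB remain.
Put 164 GB in tape 7; 236 GB remain.

7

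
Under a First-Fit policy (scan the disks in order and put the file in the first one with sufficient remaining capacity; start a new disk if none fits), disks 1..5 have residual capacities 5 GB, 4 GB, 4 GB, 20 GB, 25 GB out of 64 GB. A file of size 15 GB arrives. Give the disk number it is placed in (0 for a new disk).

4

Disks with room: disk 4 (20 GB), disk 5 (25 GB).
The first with room is disk 4.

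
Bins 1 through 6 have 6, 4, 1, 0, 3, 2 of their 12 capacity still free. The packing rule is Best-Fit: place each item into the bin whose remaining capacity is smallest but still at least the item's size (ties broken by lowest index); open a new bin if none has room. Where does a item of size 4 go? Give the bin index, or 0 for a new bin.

2

Bins with room: bin 1 (6), bin 2 (4).
Tightest fit is bin 2 with 4 free.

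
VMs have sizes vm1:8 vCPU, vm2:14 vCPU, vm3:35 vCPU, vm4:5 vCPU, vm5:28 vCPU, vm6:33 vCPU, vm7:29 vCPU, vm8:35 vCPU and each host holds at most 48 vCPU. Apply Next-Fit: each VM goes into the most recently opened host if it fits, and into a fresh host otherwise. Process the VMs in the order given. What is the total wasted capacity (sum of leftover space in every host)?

vm1 (8 vCPU) → host 1 (remaining 40 vCPU)
vm2 (14 vCPU) → host 1 (remaining 26 vCPU)
vm3 (35 vCPU) → host 2 (remaining 13 vCPU)
vm4 (5 vCPU) → host 2 (remaining 8 vCPU)
vm5 (28 vCPU) → host 3 (remaining 20 vCPU)
vm6 (33 vCPU) → host 4 (remaining 15 vCPU)
vm7 (29 vCPU) → host 5 (remaining 19 vCPU)
vm8 (35 vCPU) → host 6 (remaining 13 vCPU)
6 hosts × 48 vCPU = 288 vCPU; used 187 vCPU; unused 101 vCPU.

101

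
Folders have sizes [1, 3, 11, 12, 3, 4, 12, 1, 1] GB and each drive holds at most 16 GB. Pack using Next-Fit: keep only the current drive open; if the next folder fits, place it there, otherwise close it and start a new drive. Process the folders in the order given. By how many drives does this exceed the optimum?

1

Next-Fit: [1,3,11] [12,3] [4,12] [1,1] → 4 drives.
Total size 48 GB; any packing needs at least ⌈48/16⌉ = 3 drives.
An optimal packing achieves that bound: [12,4] [12,3,1] [11,3,1,1] → 3 drives.
Excess: 4 − 3 = 1.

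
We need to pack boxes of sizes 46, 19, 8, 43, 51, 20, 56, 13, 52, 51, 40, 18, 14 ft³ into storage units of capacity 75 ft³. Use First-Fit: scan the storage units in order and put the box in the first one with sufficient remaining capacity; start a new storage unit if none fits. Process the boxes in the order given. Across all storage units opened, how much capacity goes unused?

storage unit 1: place 46 ft³, 29 ft³ left
storage unit 1: place 19 ft³, 10 ft³ left
storage unit 1: place 8 ft³, 2 ft³ left
storage unit 2: place 43 ft³, 32 ft³ left
storage unit 3: place 51 ft³, 24 ft³ left
storage unit 2: place 20 ft³, 12 ft³ left
storage unit 4: place 56 ft³, 19 ft³ left
storage unit 3: place 13 ft³, 11 ft³ left
storage unit 5: place 52 ft³, 23 ft³ left
storage unit 6: place 51 ft³, 24 ft³ left
storage unit 7: place 40 ft³, 35 ft³ left
storage unit 4: place 18 ft³, 1 ft³ left
storage unit 5: place 14 ft³, 9 ft³ left
7 storage units × 75 ft³ = 525 ft³; used 431 ft³; unused 94 ft³.

94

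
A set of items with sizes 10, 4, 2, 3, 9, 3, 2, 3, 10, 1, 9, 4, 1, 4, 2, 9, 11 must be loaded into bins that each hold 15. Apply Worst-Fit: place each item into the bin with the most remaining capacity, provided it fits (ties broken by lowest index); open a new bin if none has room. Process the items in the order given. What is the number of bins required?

Put 10 in bin 1; 5 remain.
Put 4 in bin 1; 1 remain.
Put 2 in bin 2; 13 remain.
Put 3 in bin 2; 10 remain.
Put 9 in bin 2; 1 remain.
Put 3 in bin 3; 12 remain.
Put 2 in bin 3; 10 remain.
Put 3 in bin 3; 7 remain.
Put 10 in bin 4; 5 remain.
Put 1 in bin 3; 6 remain.
Put 9 in bin 5; 6 remain.
Put 4 in bin 3; 2 remain.
Put 1 in bin 5; 5 remain.
Put 4 in bin 4; 1 remain.
Put 2 in bin 5; 3 remain.
Put 9 in bin 6; 6 remain.
Put 11 in bin 7; 4 remain.

7 bins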